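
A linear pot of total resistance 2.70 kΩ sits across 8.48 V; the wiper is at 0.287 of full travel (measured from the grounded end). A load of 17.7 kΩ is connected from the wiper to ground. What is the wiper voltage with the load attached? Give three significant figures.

The wiper splits the pot into (1−α)R = 1925 Ω above and αR = 774.9 Ω below.
Lower section ‖ load = 742.4 Ω.
V_wiper = 8.48 × 742.4/(1925 + 742.4) = 2.36 V.

V ≈ 2.36 V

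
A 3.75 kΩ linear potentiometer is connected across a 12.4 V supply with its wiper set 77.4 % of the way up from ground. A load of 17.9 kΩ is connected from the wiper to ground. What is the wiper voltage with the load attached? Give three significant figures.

The wiper splits the pot into (1−α)R = 847.5 Ω above and αR = 2902 Ω below.
Lower section ‖ load = 2498 Ω.
V_wiper = 12.4 × 2498/(847.5 + 2498) = 9.26 V.

V ≈ 9.26 V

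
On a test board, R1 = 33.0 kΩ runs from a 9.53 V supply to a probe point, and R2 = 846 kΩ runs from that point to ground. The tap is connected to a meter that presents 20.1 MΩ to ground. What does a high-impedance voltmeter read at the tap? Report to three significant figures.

The load sits in parallel with R2: R2‖R_L = (846 × 20100) / (846 + 20100) = 811.8 kΩ.
V_out = 9.53 × 811.8 / (33.0 + 811.8) = 9.53 × 811.8/844.8 = 9.16 V.

V_out ≈ 9.16 V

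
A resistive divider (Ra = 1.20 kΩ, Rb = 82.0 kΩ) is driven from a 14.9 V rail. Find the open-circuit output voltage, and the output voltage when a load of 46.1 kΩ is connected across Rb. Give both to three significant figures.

Unloaded: 14.7 V; loaded: 14.3 V

Open-circuit: V = 14.9 × 82.0/(1.20 + 82.0) = 14.7 V.
With the load, Rb becomes Rb‖R_L = 29.51 kΩ, so V = 14.9 × 29.51/30.71 = 14.3 V.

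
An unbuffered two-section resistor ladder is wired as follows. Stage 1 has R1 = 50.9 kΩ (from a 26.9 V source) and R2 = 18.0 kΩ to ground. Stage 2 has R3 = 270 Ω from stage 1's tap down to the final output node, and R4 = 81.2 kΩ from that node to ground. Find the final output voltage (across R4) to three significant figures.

Stage 2 presents R3+R4 = 81470 Ω as a load on stage 1's tap.
Stage 1's lower leg becomes R2‖(R3+R4) = 14740 Ω, so V_mid = 26.9 × 14740/65640 = 6.041 V.
Stage 2 is itself unloaded: V_out = V_mid × R4/(R3+R4) = 6.041 × 81200/81470 = 6.02 V.

V_out ≈ 6.02 V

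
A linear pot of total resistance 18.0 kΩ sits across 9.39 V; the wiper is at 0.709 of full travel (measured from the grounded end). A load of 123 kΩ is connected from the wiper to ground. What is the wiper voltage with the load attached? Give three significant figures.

V ≈ 6.46 V

The wiper splits the pot into (1−α)R = 5.238 kΩ above and αR = 12.76 kΩ below.
Lower section ‖ load = 11.56 kΩ.
V_wiper = 9.39 × 11.56/(5.238 + 11.56) = 6.46 V.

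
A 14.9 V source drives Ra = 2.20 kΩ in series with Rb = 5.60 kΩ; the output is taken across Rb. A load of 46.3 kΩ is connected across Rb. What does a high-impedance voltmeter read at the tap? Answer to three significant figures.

The load sits in parallel with Rb: Rb‖R_L = (5.60 × 46.3) / (5.60 + 46.3) = 4.996 kΩ.
V_out = 14.9 × 4.996 / (2.20 + 4.996) = 14.9 × 4.996/7.196 = 10.3 V.
(Unloaded it would have been 10.7 V.)

V_out ≈ 10.3 V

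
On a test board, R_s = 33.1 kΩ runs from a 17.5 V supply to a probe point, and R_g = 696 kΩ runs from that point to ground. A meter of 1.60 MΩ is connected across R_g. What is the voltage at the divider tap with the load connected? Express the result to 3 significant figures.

V_out ≈ 16.4 V

The load sits in parallel with R_g: R_g‖R_L = (696 × 1600) / (696 + 1600) = 485.0 kΩ.
V_out = 17.5 × 485.0 / (33.1 + 485.0) = 17.5 × 485.0/518.1 = 16.4 V.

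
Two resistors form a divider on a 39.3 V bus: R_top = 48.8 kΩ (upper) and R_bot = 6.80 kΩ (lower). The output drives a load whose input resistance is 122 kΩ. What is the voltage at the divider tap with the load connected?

V_out ≈ 4.58 V

The load sits in parallel with R_bot: R_bot‖R_L = (6.80 × 122) / (6.80 + 122) = 6.441 kΩ.
V_out = 39.3 × 6.441 / (48.8 + 6.441) = 39.3 × 6.441/55.24 = 4.58 V.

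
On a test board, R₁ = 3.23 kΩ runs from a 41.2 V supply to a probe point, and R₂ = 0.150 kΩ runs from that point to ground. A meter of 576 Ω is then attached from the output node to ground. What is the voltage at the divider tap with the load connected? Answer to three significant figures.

V_out ≈ 1.46 V

The load sits in parallel with R₂: R₂‖R_L = (150 × 576) / (150 + 576) = 119.0 Ω.
V_out = 41.2 × 119.0 / (3230 + 119.0) = 41.2 × 119.0/3349 = 1.46 V.
(Unloaded it would have been 1.83 V.)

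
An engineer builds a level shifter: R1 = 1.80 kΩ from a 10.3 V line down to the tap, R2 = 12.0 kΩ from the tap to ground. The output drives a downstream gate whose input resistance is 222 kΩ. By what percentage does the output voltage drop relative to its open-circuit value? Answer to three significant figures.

The divider's output (Thévenin) resistance is R1‖R2 = 1.565 kΩ.
Fractional drop under load = R_th/(R_th + R_L) = 1.565 / (1.565 + 222) = 0.007001.
So the output falls by 0.700 %.

0.700 %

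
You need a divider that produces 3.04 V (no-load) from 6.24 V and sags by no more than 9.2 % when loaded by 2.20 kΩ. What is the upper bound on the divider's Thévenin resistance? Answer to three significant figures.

R_th ≤ 223 Ω

Loading drop = R_th/(R_th + R_L) ≤ 0.0920, so R_th ≤ R_L · ε/(1−ε) = 2.20 kΩ × 0.0920/0.9080 = 223 Ω.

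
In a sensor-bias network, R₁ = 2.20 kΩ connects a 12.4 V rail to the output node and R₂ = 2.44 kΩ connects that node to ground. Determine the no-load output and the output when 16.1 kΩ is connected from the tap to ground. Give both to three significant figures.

Unloaded: 6.52 V; loaded: 6.08 V

Open-circuit: V = 12.4 × 2.44/(2.20 + 2.44) = 6.52 V.
With the load, R₂ becomes R₂‖R_L = 2.119 kΩ, so V = 12.4 × 2.119/4.319 = 6.08 V.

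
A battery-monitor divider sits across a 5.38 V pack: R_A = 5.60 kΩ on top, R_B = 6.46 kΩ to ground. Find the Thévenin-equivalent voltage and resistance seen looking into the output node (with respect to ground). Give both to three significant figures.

V_th = 2.88 V, R_th = 3.00 kΩ

V_th is the open-circuit tap voltage: 5.38 × 6.46/(5.60 + 6.46) = 2.88 V.
With the supply zeroed, R_A and R_B appear in parallel from the tap: R_th = R_A‖R_B = (5.60 × 6.46)/12.06 = 3.00 kΩ.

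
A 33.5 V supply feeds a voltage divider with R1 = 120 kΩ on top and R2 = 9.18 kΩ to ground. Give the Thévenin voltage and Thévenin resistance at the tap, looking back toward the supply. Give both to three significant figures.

V_th = 2.38 V, R_th = 8.53 kΩ

V_th is the open-circuit tap voltage: 33.5 × 9.18/(120 + 9.18) = 2.38 V.
With the supply zeroed, R1 and R2 appear in parallel from the tap: R_th = R1‖R2 = (120 × 9.18)/129.2 = 8.53 kΩ.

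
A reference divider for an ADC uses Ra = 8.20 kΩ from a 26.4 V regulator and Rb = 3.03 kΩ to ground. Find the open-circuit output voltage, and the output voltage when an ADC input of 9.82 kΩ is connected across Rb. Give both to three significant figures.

Open-circuit: V = 26.4 × 3.03/(8.20 + 3.03) = 7.12 V.
With the load, Rb becomes Rb‖R_L = 2.316 kΩ, so V = 26.4 × 2.316/10.52 = 5.81 V.

Unloaded: 7.12 V; loaded: 5.81 V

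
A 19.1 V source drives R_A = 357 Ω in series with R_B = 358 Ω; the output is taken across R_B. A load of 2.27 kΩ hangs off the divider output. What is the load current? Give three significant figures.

R_B‖R_L = 309.2 Ω; V_out = 19.1 × 309.2/666.2 = 8.865 V.
I_L = V_out / R_L = 8.865 / 2.27 kΩ = 3.91 mA.

I_L ≈ 3.91 mA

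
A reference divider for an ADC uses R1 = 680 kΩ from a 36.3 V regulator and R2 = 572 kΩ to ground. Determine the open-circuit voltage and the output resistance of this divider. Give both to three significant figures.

V_th is the open-circuit tap voltage: 36.3 × 572/(680 + 572) = 16.6 V.
With the supply zeroed, R1 and R2 appear in parallel from the tap: R_th = R1‖R2 = (680 × 572)/1252 = 311 kΩ.

V_th = 16.6 V, R_th = 311 kΩ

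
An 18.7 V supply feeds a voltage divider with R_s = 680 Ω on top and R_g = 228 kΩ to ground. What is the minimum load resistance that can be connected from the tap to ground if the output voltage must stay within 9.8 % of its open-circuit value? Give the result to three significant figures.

R_L(min) ≈ 6.24 kΩ

Output resistance R_th = R_s‖R_g = (680 × 228000)/228700 = 678.0 Ω.
The fractional drop is R_th/(R_th + R_L); requiring this ≤ 0.0980 gives R_L ≥ R_th(1/0.0980 − 1) = 678.0 × 9.204 = 6.24 kΩ.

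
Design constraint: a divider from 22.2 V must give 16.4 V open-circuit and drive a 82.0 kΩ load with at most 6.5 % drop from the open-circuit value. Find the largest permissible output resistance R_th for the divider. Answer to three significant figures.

R_th ≤ 5.70 kΩ

Loading drop = R_th/(R_th + R_L) ≤ 0.0650, so R_th ≤ R_L · ε/(1−ε) = 82.0 kΩ × 0.0650/0.9350 = 5.70 kΩ.
(Any R1, R2 with R2/(R1+R2) = 0.739 and R1‖R2 ≤ 5.70 kΩ will meet the spec.)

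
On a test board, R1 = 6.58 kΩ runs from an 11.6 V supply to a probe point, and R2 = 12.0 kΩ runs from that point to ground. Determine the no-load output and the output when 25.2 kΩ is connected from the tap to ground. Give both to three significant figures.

Unloaded: 7.49 V; loaded: 6.41 V

Open-circuit: V = 11.6 × 12.0/(6.58 + 12.0) = 7.49 V.
With the load, R2 becomes R2‖R_L = 8.129 kΩ, so V = 11.6 × 8.129/14.71 = 6.41 V.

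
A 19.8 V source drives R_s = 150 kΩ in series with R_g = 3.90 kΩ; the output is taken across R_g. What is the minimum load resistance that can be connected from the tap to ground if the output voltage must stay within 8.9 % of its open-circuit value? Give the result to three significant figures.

R_L(min) ≈ 38.9 kΩ

Output resistance R_th = R_s‖R_g = (150 × 3.90)/153.9 = 3.801 kΩ.
The fractional drop is R_th/(R_th + R_L); requiring this ≤ 0.0890 gives R_L ≥ R_th(1/0.0890 − 1) = 3.801 × 10.24 = 38.9 kΩ.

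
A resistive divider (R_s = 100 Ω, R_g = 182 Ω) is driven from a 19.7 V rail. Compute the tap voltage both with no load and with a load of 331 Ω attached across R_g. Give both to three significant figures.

Open-circuit: V = 19.7 × 182/(100 + 182) = 12.7 V.
With the load, R_g becomes R_g‖R_L = 117.4 Ω, so V = 19.7 × 117.4/217.4 = 10.6 V.

Unloaded: 12.7 V; loaded: 10.6 V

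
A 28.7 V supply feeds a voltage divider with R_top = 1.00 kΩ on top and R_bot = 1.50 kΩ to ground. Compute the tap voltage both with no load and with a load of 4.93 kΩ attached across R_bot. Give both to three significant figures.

Unloaded: 17.2 V; loaded: 15.4 V

Open-circuit: V = 28.7 × 1.50/(1.00 + 1.50) = 17.2 V.
With the load, R_bot becomes R_bot‖R_L = 1.150 kΩ, so V = 28.7 × 1.150/2.150 = 15.4 V.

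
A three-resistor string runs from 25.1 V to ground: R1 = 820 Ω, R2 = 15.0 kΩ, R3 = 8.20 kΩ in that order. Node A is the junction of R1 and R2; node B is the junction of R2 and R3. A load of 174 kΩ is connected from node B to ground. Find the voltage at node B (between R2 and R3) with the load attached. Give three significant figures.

At node B, R3 is in parallel with the load: R3‖R_L = 7831 Ω.
Below node A the resistance is R2 + (R3‖R_L) = 22830 Ω, so V_A = 25.1 × 22830/23650 = 24.23 V.
Then V_B = V_A × (R3‖R_L)/(R2 + R3‖R_L) = 24.23 × 7831/22830 = 8.31 V.

V ≈ 8.31 V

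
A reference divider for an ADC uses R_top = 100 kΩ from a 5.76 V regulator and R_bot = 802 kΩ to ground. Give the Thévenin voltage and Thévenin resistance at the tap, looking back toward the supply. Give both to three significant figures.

V_th = 5.12 V, R_th = 88.9 kΩ

V_th is the open-circuit tap voltage: 5.76 × 802/(100 + 802) = 5.12 V.
With the supply zeroed, R_top and R_bot appear in parallel from the tap: R_th = R_top‖R_bot = (100 × 802)/902.0 = 88.9 kΩ.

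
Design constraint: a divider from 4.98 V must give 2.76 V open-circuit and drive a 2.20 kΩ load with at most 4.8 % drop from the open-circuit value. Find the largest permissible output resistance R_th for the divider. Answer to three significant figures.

R_th ≤ 111 Ω

Loading drop = R_th/(R_th + R_L) ≤ 0.0480, so R_th ≤ R_L · ε/(1−ε) = 2.20 kΩ × 0.0480/0.9520 = 111 Ω.
(Any R1, R2 with R2/(R1+R2) = 0.554 and R1‖R2 ≤ 111 Ω will meet the spec.)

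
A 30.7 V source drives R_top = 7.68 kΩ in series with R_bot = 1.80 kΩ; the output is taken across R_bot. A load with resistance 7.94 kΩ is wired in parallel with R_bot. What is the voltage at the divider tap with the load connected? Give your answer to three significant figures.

The load sits in parallel with R_bot: R_bot‖R_L = (1.80 × 7.94) / (1.80 + 7.94) = 1.467 kΩ.
V_out = 30.7 × 1.467 / (7.68 + 1.467) = 30.7 × 1.467/9.147 = 4.92 V.

V_out ≈ 4.92 V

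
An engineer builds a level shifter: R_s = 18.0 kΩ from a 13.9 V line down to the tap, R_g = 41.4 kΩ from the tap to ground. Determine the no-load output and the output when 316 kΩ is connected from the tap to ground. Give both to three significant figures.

Unloaded: 9.69 V; loaded: 9.32 V

Open-circuit: V = 13.9 × 41.4/(18.0 + 41.4) = 9.69 V.
With the load, R_g becomes R_g‖R_L = 36.60 kΩ, so V = 13.9 × 36.60/54.60 = 9.32 V.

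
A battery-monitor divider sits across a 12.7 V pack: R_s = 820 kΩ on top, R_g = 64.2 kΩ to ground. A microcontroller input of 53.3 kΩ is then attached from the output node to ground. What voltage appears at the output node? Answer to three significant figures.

The load sits in parallel with R_g: R_g‖R_L = (64.2 × 53.3) / (64.2 + 53.3) = 29.12 kΩ.
V_out = 12.7 × 29.12 / (820 + 29.12) = 12.7 × 29.12/849.1 = 0.436 V.
(Unloaded it would have been 0.922 V.)

V_out ≈ 0.436 V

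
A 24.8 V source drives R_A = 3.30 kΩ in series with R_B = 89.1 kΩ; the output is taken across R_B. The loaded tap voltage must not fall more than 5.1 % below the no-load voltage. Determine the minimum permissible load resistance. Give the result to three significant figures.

Output resistance R_th = R_A‖R_B = (3.30 × 89.1)/92.40 = 3.182 kΩ.
The fractional drop is R_th/(R_th + R_L); requiring this ≤ 0.0510 gives R_L ≥ R_th(1/0.0510 − 1) = 3.182 × 18.61 = 59.2 kΩ.

R_L(min) ≈ 59.2 kΩ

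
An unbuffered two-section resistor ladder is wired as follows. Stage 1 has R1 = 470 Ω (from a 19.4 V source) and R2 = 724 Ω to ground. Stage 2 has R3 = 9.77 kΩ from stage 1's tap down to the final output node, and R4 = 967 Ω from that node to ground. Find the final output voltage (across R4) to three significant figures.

Stage 2 presents R3+R4 = 10740 Ω as a load on stage 1's tap.
Stage 1's lower leg becomes R2‖(R3+R4) = 678.3 Ω, so V_mid = 19.4 × 678.3/1148 = 11.46 V.
Stage 2 is itself unloaded: V_out = V_mid × R4/(R3+R4) = 11.46 × 967/10740 = 1.03 V.

V_out ≈ 1.03 V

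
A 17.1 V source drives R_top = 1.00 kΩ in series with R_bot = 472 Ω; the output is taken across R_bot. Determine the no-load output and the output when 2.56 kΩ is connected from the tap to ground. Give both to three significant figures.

Open-circuit: V = 17.1 × 472/(1000 + 472) = 5.48 V.
With the load, R_bot becomes R_bot‖R_L = 398.5 Ω, so V = 17.1 × 398.5/1399 = 4.87 V.

Unloaded: 5.48 V; loaded: 4.87 V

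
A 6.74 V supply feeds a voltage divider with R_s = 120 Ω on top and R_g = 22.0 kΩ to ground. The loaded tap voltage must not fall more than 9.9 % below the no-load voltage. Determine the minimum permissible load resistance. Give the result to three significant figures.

Output resistance R_th = R_s‖R_g = (120 × 22000)/22120 = 119.3 Ω.
The fractional drop is R_th/(R_th + R_L); requiring this ≤ 0.0990 gives R_L ≥ R_th(1/0.0990 − 1) = 119.3 × 9.101 = 1.09 kΩ.

R_L(min) ≈ 1.09 kΩ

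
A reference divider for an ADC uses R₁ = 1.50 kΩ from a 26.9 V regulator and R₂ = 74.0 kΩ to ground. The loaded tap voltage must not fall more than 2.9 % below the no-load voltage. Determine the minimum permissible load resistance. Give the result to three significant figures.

Output resistance R_th = R₁‖R₂ = (1.50 × 74.0)/75.50 = 1.470 kΩ.
The fractional drop is R_th/(R_th + R_L); requiring this ≤ 0.0290 gives R_L ≥ R_th(1/0.0290 − 1) = 1.470 × 33.48 = 49.2 kΩ.

R_L(min) ≈ 49.2 kΩ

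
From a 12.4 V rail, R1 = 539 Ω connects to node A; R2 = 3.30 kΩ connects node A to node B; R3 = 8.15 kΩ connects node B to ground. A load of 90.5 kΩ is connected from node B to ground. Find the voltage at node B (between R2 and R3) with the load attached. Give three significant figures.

At node B, R3 is in parallel with the load: R3‖R_L = 7477 Ω.
Below node A the resistance is R2 + (R3‖R_L) = 10780 Ω, so V_A = 12.4 × 10780/11320 = 11.81 V.
Then V_B = V_A × (R3‖R_L)/(R2 + R3‖R_L) = 11.81 × 7477/10780 = 8.19 V.

V ≈ 8.19 V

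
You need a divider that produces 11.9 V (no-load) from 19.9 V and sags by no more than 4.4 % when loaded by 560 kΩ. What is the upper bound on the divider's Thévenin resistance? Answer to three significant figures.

R_th ≤ 25.8 kΩ

Loading drop = R_th/(R_th + R_L) ≤ 0.0440, so R_th ≤ R_L · ε/(1−ε) = 560 kΩ × 0.0440/0.9560 = 25.8 kΩ.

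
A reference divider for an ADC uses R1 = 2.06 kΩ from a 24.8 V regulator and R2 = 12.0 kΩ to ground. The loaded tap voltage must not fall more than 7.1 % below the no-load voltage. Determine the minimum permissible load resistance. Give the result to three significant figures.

R_L(min) ≈ 23.0 kΩ

Output resistance R_th = R1‖R2 = (2.06 × 12.0)/14.06 = 1.758 kΩ.
The fractional drop is R_th/(R_th + R_L); requiring this ≤ 0.0710 gives R_L ≥ R_th(1/0.0710 − 1) = 1.758 × 13.08 = 23.0 kΩ.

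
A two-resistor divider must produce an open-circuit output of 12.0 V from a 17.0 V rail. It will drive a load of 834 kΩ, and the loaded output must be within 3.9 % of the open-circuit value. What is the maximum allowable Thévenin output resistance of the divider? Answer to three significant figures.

R_th ≤ 33.8 kΩ

Loading drop = R_th/(R_th + R_L) ≤ 0.0390, so R_th ≤ R_L · ε/(1−ε) = 834 kΩ × 0.0390/0.9610 = 33.8 kΩ.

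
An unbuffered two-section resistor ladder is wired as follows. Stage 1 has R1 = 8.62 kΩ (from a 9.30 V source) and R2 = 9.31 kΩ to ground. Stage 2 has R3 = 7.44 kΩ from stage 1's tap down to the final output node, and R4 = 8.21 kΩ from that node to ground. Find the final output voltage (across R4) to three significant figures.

Stage 2 presents R3+R4 = 15.65 kΩ as a load on stage 1's tap.
Stage 1's lower leg becomes R2‖(R3+R4) = 5.837 kΩ, so V_mid = 9.30 × 5.837/14.46 = 3.755 V.
Stage 2 is itself unloaded: V_out = V_mid × R4/(R3+R4) = 3.755 × 8.21/15.65 = 1.97 V.

V_out ≈ 1.97 V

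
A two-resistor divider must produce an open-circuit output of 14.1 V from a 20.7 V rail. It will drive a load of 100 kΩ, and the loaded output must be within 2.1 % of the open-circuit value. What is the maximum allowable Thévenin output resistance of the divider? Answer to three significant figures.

Loading drop = R_th/(R_th + R_L) ≤ 0.0210, so R_th ≤ R_L · ε/(1−ε) = 100 kΩ × 0.0210/0.9790 = 2.15 kΩ.

R_th ≤ 2.15 kΩ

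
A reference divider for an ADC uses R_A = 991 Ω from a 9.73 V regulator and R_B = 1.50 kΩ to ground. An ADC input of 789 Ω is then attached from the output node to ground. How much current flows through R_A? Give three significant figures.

I ≈ 6.45 mA

R_B‖R_L = 517.0 Ω, so the source sees R_A + R_B‖R_L = 1508 Ω.
I = 9.73 V / 1508 Ω = 6.45 mA.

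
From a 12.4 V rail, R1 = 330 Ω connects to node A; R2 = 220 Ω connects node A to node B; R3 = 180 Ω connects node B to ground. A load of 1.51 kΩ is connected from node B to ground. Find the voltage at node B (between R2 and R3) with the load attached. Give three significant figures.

At node B, R3 is in parallel with the load: R3‖R_L = 160.8 Ω.
Below node A the resistance is R2 + (R3‖R_L) = 380.8 Ω, so V_A = 12.4 × 380.8/710.8 = 6.643 V.
Then V_B = V_A × (R3‖R_L)/(R2 + R3‖R_L) = 6.643 × 160.8/380.8 = 2.81 V.

V ≈ 2.81 V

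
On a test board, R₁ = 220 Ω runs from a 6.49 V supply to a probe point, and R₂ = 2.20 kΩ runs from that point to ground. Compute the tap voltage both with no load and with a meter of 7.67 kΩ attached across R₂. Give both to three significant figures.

Unloaded: 5.90 V; loaded: 5.75 V

Open-circuit: V = 6.49 × 2200/(220 + 2200) = 5.90 V.
With the load, R₂ becomes R₂‖R_L = 1710 Ω, so V = 6.49 × 1710/1930 = 5.75 V.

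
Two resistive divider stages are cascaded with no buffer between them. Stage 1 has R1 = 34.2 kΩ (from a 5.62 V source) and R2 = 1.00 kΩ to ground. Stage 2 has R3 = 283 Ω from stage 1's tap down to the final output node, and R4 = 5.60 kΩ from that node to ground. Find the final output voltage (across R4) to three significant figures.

V_out ≈ 0.130 V

Stage 2 presents R3+R4 = 5883 Ω as a load on stage 1's tap.
Stage 1's lower leg becomes R2‖(R3+R4) = 854.7 Ω, so V_mid = 5.62 × 854.7/35050 = 0.1370 V.
Stage 2 is itself unloaded: V_out = V_mid × R4/(R3+R4) = 0.1370 × 5600/5883 = 0.130 V.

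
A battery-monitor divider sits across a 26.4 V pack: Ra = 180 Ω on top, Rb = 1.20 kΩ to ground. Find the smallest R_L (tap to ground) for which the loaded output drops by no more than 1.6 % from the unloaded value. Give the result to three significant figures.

Output resistance R_th = Ra‖Rb = (180 × 1200)/1380 = 156.5 Ω.
The fractional drop is R_th/(R_th + R_L); requiring this ≤ 0.0160 gives R_L ≥ R_th(1/0.0160 − 1) = 156.5 × 61.50 = 9.63 kΩ.

R_L(min) ≈ 9.63 kΩ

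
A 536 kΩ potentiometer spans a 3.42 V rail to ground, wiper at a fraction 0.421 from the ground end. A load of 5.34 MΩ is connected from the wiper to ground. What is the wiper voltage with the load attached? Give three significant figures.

The wiper splits the pot into (1−α)R = 310.3 kΩ above and αR = 225.7 kΩ below.
Lower section ‖ load = 216.5 kΩ.
V_wiper = 3.42 × 216.5/(310.3 + 216.5) = 1.41 V.

V ≈ 1.41 V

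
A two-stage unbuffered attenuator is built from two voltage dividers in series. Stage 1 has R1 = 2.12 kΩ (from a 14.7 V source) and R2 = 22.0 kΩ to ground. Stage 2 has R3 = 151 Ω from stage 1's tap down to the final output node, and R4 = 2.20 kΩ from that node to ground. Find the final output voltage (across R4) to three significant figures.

Stage 2 presents R3+R4 = 2351 Ω as a load on stage 1's tap.
Stage 1's lower leg becomes R2‖(R3+R4) = 2124 Ω, so V_mid = 14.7 × 2124/4244 = 7.357 V.
Stage 2 is itself unloaded: V_out = V_mid × R4/(R3+R4) = 7.357 × 2200/2351 = 6.88 V.

V_out ≈ 6.88 V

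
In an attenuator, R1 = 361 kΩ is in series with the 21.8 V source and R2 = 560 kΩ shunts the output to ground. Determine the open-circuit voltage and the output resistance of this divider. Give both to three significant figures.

V_th = 13.3 V, R_th = 220 kΩ

V_th is the open-circuit tap voltage: 21.8 × 560/(361 + 560) = 13.3 V.
With the supply zeroed, R1 and R2 appear in parallel from the tap: R_th = R1‖R2 = (361 × 560)/921.0 = 220 kΩ.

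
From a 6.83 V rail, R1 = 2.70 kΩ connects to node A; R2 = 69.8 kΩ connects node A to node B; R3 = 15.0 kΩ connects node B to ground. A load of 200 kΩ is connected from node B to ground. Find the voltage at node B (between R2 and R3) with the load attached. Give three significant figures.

At node B, R3 is in parallel with the load: R3‖R_L = 13.95 kΩ.
Below node A the resistance is R2 + (R3‖R_L) = 83.75 kΩ, so V_A = 6.83 × 83.75/86.45 = 6.617 V.
Then V_B = V_A × (R3‖R_L)/(R2 + R3‖R_L) = 6.617 × 13.95/83.75 = 1.10 V.

V ≈ 1.10 V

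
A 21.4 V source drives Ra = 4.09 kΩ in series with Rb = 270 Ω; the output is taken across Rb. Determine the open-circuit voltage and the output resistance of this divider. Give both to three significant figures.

V_th is the open-circuit tap voltage: 21.4 × 270/(4090 + 270) = 1.33 V.
With the supply zeroed, Ra and Rb appear in parallel from the tap: R_th = Ra‖Rb = (4090 × 270)/4360 = 253 Ω.

V_th = 1.33 V, R_th = 253 Ω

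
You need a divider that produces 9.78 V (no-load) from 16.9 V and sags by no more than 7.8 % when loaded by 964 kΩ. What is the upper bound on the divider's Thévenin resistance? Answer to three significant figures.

R_th ≤ 81.6 kΩ

Loading drop = R_th/(R_th + R_L) ≤ 0.0780, so R_th ≤ R_L · ε/(1−ε) = 964 kΩ × 0.0780/0.9220 = 81.6 kΩ.
(Any R1, R2 with R2/(R1+R2) = 0.579 and R1‖R2 ≤ 81.6 kΩ will meet the spec.)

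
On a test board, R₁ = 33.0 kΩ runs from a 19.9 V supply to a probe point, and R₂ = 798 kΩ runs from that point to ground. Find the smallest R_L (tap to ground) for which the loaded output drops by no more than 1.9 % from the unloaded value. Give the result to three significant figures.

Output resistance R_th = R₁‖R₂ = (33.0 × 798)/831.0 = 31.69 kΩ.
The fractional drop is R_th/(R_th + R_L); requiring this ≤ 0.0190 gives R_L ≥ R_th(1/0.0190 − 1) = 31.69 × 51.63 = 1.64 MΩ.

R_L(min) ≈ 1.64 MΩ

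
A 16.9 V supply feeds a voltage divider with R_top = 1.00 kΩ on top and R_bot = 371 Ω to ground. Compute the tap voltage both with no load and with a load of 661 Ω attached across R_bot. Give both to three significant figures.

Open-circuit: V = 16.9 × 371/(1000 + 371) = 4.57 V.
With the load, R_bot becomes R_bot‖R_L = 237.6 Ω, so V = 16.9 × 237.6/1238 = 3.24 V.

Unloaded: 4.57 V; loaded: 3.24 V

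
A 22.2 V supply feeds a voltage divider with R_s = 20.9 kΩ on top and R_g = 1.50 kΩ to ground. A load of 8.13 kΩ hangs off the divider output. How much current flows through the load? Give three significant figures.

R_g‖R_L = 1.266 kΩ; V_out = 22.2 × 1.266/22.17 = 1.268 V.
I_L = V_out / R_L = 1.268 / 8.13 kΩ = 0.156 mA.

I_L ≈ 0.156 mA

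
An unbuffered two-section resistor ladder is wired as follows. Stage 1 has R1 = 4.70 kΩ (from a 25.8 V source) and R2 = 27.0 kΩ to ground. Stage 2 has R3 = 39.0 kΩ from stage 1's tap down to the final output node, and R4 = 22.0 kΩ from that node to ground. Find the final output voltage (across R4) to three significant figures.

V_out ≈ 7.44 V

Stage 2 presents R3+R4 = 61.00 kΩ as a load on stage 1's tap.
Stage 1's lower leg becomes R2‖(R3+R4) = 18.72 kΩ, so V_mid = 25.8 × 18.72/23.42 = 20.62 V.
Stage 2 is itself unloaded: V_out = V_mid × R4/(R3+R4) = 20.62 × 22.0/61.00 = 7.44 V.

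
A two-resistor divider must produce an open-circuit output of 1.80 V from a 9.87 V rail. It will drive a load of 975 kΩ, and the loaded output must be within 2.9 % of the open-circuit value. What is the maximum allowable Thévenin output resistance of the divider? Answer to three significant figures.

R_th ≤ 29.1 kΩ

Loading drop = R_th/(R_th + R_L) ≤ 0.0290, so R_th ≤ R_L · ε/(1−ε) = 975 kΩ × 0.0290/0.9710 = 29.1 kΩ.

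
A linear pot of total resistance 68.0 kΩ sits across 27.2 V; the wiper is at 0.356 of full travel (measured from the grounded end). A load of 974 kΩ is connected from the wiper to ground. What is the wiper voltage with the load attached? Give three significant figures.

The wiper splits the pot into (1−α)R = 43.79 kΩ above and αR = 24.21 kΩ below.
Lower section ‖ load = 23.62 kΩ.
V_wiper = 27.2 × 23.62/(43.79 + 23.62) = 9.53 V.

V ≈ 9.53 V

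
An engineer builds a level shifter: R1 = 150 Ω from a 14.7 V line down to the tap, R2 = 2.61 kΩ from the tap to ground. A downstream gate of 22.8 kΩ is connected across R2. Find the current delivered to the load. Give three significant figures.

R2‖R_L = 2342 Ω; V_out = 14.7 × 2342/2492 = 13.82 V.
I_L = V_out / R_L = 13.82 / 22.8 kΩ = 0.606 mA.

I_L ≈ 0.606 mA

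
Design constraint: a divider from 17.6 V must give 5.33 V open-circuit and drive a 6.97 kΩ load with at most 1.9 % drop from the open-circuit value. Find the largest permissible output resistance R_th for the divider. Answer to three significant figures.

R_th ≤ 135 Ω

Loading drop = R_th/(R_th + R_L) ≤ 0.0190, so R_th ≤ R_L · ε/(1−ε) = 6.97 kΩ × 0.0190/0.9810 = 135 Ω.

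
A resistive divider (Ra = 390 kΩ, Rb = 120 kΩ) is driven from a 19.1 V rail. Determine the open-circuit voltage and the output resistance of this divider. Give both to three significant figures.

V_th is the open-circuit tap voltage: 19.1 × 120/(390 + 120) = 4.49 V.
With the supply zeroed, Ra and Rb appear in parallel from the tap: R_th = Ra‖Rb = (390 × 120)/510.0 = 91.8 kΩ.

V_th = 4.49 V, R_th = 91.8 kΩ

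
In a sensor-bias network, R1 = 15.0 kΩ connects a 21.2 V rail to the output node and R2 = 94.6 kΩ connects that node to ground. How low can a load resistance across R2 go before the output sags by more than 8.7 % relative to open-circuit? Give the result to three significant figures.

R_L(min) ≈ 136 kΩ

Output resistance R_th = R1‖R2 = (15.0 × 94.6)/109.6 = 12.95 kΩ.
The fractional drop is R_th/(R_th + R_L); requiring this ≤ 0.0870 gives R_L ≥ R_th(1/0.0870 − 1) = 12.95 × 10.49 = 136 kΩ.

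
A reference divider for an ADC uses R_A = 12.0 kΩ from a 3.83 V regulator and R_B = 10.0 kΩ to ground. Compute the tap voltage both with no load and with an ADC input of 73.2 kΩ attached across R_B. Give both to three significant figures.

Unloaded: 1.74 V; loaded: 1.62 V

Open-circuit: V = 3.83 × 10.0/(12.0 + 10.0) = 1.74 V.
With the load, R_B becomes R_B‖R_L = 8.798 kΩ, so V = 3.83 × 8.798/20.80 = 1.62 V.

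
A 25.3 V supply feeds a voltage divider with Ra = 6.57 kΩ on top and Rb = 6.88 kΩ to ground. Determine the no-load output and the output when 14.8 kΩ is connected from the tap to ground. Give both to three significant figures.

Unloaded: 12.9 V; loaded: 10.5 V

Open-circuit: V = 25.3 × 6.88/(6.57 + 6.88) = 12.9 V.
With the load, Rb becomes Rb‖R_L = 4.697 kΩ, so V = 25.3 × 4.697/11.27 = 10.5 V.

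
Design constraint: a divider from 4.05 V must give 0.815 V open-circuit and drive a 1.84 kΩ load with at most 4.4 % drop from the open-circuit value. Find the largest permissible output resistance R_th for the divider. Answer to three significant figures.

R_th ≤ 84.7 Ω

Loading drop = R_th/(R_th + R_L) ≤ 0.0440, so R_th ≤ R_L · ε/(1−ε) = 1.84 kΩ × 0.0440/0.9560 = 84.7 Ω.
(Any R1, R2 with R2/(R1+R2) = 0.201 and R1‖R2 ≤ 84.7 Ω will meet the spec.)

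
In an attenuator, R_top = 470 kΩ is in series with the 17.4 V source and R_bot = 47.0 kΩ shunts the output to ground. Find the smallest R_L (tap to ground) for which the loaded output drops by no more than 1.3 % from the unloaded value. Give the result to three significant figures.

Output resistance R_th = R_top‖R_bot = (470 × 47.0)/517.0 = 42.73 kΩ.
The fractional drop is R_th/(R_th + R_L); requiring this ≤ 0.0130 gives R_L ≥ R_th(1/0.0130 − 1) = 42.73 × 75.92 = 3.24 MΩ.

R_L(min) ≈ 3.24 MΩ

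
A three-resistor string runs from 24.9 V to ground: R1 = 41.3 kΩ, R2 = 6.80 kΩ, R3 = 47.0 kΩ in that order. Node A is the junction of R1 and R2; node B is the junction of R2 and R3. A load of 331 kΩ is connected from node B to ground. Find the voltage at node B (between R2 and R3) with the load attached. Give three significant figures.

At node B, R3 is in parallel with the load: R3‖R_L = 41.16 kΩ.
Below node A the resistance is R2 + (R3‖R_L) = 47.96 kΩ, so V_A = 24.9 × 47.96/89.26 = 13.38 V.
Then V_B = V_A × (R3‖R_L)/(R2 + R3‖R_L) = 13.38 × 41.16/47.96 = 11.5 V.

V ≈ 11.5 V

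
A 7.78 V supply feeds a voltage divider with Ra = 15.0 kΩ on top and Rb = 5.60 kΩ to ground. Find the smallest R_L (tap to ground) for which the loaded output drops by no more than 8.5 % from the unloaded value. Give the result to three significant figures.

Output resistance R_th = Ra‖Rb = (15.0 × 5.60)/20.60 = 4.078 kΩ.
The fractional drop is R_th/(R_th + R_L); requiring this ≤ 0.0850 gives R_L ≥ R_th(1/0.0850 − 1) = 4.078 × 10.76 = 43.9 kΩ.

R_L(min) ≈ 43.9 kΩ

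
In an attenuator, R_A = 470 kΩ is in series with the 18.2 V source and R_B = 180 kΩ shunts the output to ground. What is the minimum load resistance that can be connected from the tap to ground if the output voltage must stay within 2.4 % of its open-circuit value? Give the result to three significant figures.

R_L(min) ≈ 5.29 MΩ

Output resistance R_th = R_A‖R_B = (470 × 180)/650.0 = 130.2 kΩ.
The fractional drop is R_th/(R_th + R_L); requiring this ≤ 0.0240 gives R_L ≥ R_th(1/0.0240 − 1) = 130.2 × 40.67 = 5.29 MΩ.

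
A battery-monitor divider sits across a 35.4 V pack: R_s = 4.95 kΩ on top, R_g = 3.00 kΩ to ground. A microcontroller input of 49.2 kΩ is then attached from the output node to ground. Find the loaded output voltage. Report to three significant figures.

The load sits in parallel with R_g: R_g‖R_L = (3.00 × 49.2) / (3.00 + 49.2) = 2.828 kΩ.
V_out = 35.4 × 2.828 / (4.95 + 2.828) = 35.4 × 2.828/7.778 = 12.9 V.

V_out ≈ 12.9 V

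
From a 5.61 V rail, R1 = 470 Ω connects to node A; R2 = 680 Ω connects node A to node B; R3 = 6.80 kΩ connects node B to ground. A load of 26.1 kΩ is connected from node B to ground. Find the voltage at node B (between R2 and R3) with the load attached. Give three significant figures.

V ≈ 4.62 V

At node B, R3 is in parallel with the load: R3‖R_L = 5395 Ω.
Below node A the resistance is R2 + (R3‖R_L) = 6075 Ω, so V_A = 5.61 × 6075/6545 = 5.207 V.
Then V_B = V_A × (R3‖R_L)/(R2 + R3‖R_L) = 5.207 × 5395/6075 = 4.62 V.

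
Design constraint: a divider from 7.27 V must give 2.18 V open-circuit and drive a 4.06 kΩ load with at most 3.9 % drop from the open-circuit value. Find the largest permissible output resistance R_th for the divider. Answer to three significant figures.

Loading drop = R_th/(R_th + R_L) ≤ 0.0390, so R_th ≤ R_L · ε/(1−ε) = 4.06 kΩ × 0.0390/0.9610 = 165 Ω.
(Any R1, R2 with R2/(R1+R2) = 0.300 and R1‖R2 ≤ 165 Ω will meet the spec.)

R_th ≤ 165 Ω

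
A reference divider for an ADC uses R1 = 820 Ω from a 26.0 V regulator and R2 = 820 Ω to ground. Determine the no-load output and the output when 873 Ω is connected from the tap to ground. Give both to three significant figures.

Open-circuit: V = 26.0 × 820/(820 + 820) = 13.0 V.
With the load, R2 becomes R2‖R_L = 422.8 Ω, so V = 26.0 × 422.8/1243 = 8.85 V.

Unloaded: 13.0 V; loaded: 8.85 V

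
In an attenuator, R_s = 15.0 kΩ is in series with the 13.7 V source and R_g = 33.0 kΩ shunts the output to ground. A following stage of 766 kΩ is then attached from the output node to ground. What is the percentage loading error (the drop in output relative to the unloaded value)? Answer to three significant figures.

1.33 %

The divider's output (Thévenin) resistance is R_s‖R_g = 10.31 kΩ.
Fractional drop under load = R_th/(R_th + R_L) = 10.31 / (10.31 + 766) = 0.01328.
So the output falls by 1.33 %.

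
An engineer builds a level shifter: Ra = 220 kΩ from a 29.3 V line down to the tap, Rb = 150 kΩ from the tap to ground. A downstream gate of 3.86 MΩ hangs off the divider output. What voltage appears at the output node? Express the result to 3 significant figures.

V_out ≈ 11.6 V

The load sits in parallel with Rb: Rb‖R_L = (150 × 3860) / (150 + 3860) = 144.4 kΩ.
V_out = 29.3 × 144.4 / (220 + 144.4) = 29.3 × 144.4/364.4 = 11.6 V.
(Unloaded it would have been 11.9 V.)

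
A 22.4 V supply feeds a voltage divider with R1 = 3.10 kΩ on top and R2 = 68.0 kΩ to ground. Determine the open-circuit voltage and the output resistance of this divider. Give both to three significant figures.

V_th is the open-circuit tap voltage: 22.4 × 68.0/(3.10 + 68.0) = 21.4 V.
With the supply zeroed, R1 and R2 appear in parallel from the tap: R_th = R1‖R2 = (3.10 × 68.0)/71.10 = 2.96 kΩ.

V_th = 21.4 V, R_th = 2.96 kΩ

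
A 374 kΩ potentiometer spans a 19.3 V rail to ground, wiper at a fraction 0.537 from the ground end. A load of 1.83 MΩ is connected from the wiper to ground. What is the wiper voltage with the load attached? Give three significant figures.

The wiper splits the pot into (1−α)R = 173.2 kΩ above and αR = 200.8 kΩ below.
Lower section ‖ load = 181.0 kΩ.
V_wiper = 19.3 × 181.0/(173.2 + 181.0) = 9.86 V.

V ≈ 9.86 V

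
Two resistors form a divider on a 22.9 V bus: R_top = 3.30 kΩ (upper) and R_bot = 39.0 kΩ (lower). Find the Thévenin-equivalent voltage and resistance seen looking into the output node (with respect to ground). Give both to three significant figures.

V_th is the open-circuit tap voltage: 22.9 × 39.0/(3.30 + 39.0) = 21.1 V.
With the supply zeroed, R_top and R_bot appear in parallel from the tap: R_th = R_top‖R_bot = (3.30 × 39.0)/42.30 = 3.04 kΩ.

V_th = 21.1 V, R_th = 3.04 kΩ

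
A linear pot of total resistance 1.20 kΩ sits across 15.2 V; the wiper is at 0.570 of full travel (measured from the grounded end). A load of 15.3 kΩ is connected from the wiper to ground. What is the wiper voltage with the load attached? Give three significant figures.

V ≈ 8.50 V

The wiper splits the pot into (1−α)R = 516.0 Ω above and αR = 684.0 Ω below.
Lower section ‖ load = 654.7 Ω.
V_wiper = 15.2 × 654.7/(516.0 + 654.7) = 8.50 V.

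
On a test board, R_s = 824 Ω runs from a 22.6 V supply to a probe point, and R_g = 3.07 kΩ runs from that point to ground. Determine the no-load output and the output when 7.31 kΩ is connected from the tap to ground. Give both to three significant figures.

Unloaded: 17.8 V; loaded: 16.4 V

Open-circuit: V = 22.6 × 3070/(824 + 3070) = 17.8 V.
With the load, R_g becomes R_g‖R_L = 2162 Ω, so V = 22.6 × 2162/2986 = 16.4 V.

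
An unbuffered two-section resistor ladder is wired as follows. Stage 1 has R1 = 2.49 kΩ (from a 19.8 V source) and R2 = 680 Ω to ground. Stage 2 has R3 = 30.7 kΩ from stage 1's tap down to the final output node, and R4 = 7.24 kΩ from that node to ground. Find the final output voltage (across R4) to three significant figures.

Stage 2 presents R3+R4 = 37940 Ω as a load on stage 1's tap.
Stage 1's lower leg becomes R2‖(R3+R4) = 668.0 Ω, so V_mid = 19.8 × 668.0/3158 = 4.188 V.
Stage 2 is itself unloaded: V_out = V_mid × R4/(R3+R4) = 4.188 × 7240/37940 = 0.799 V.

V_out ≈ 0.799 V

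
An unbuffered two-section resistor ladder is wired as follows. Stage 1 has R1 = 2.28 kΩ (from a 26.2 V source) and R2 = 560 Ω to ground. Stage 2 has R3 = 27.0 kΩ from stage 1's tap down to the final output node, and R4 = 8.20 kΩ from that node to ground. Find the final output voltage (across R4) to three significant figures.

Stage 2 presents R3+R4 = 35200 Ω as a load on stage 1's tap.
Stage 1's lower leg becomes R2‖(R3+R4) = 551.2 Ω, so V_mid = 26.2 × 551.2/2831 = 5.101 V.
Stage 2 is itself unloaded: V_out = V_mid × R4/(R3+R4) = 5.101 × 8200/35200 = 1.19 V.

V_out ≈ 1.19 V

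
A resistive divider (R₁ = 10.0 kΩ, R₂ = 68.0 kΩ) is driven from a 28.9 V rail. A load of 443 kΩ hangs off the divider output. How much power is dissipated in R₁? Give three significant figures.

P ≈ 1.76 mW

Total resistance from the source is R₁ + (R₂‖R_L) = 68.95 kΩ, so I = 28.9/68.95 kΩ = 0.4191 mA.
P = I²·R₁ = (0.4191 mA)² × 10.0 kΩ = 1.76 mW.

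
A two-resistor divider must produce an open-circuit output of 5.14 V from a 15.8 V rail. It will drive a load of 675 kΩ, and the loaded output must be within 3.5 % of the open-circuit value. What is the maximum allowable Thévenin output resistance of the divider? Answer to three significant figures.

Loading drop = R_th/(R_th + R_L) ≤ 0.0350, so R_th ≤ R_L · ε/(1−ε) = 675 kΩ × 0.0350/0.9650 = 24.5 kΩ.
(Any R1, R2 with R2/(R1+R2) = 0.325 and R1‖R2 ≤ 24.5 kΩ will meet the spec.)

R_th ≤ 24.5 kΩ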